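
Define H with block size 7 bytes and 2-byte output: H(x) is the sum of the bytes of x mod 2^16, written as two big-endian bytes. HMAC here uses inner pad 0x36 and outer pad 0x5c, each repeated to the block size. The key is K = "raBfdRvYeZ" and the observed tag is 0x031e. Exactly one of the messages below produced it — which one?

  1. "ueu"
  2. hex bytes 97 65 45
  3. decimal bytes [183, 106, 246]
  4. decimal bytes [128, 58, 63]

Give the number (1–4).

2

Key "raBfdRvYeZ" = 72 61 42 66 64 52 76 59 65 5a is 10 bytes > B = 7, so hash it first: H(key) = 03 bf, then zero-pad to 7 bytes: K' = 03 bf 00 00 00 00 00.
K' ⊕ ipad = 35 89 36 36 36 36 36; K' ⊕ opad = 5f e3 5c 5c 5c 5c 5c.
m1: inner = H(35 89 36 36 36 36 36 75 65 75) = 03 1b; tag = H(5f e3 5c 5c 5c 5c 5c 03 1b) = 032c
m2: inner = H(35 89 36 36 36 36 36 97 65 45) = 03 0d; tag = H(5f e3 5c 5c 5c 5c 5c 03 0d) = 031e ← matches
m3: inner = H(35 89 36 36 36 36 36 b7 6a f6) = 03 e3; tag = H(5f e3 5c 5c 5c 5c 5c 03 e3) = 03f4
m4: inner = H(35 89 36 36 36 36 36 80 3a 3f) = 02 c5; tag = H(5f e3 5c 5c 5c 5c 5c 02 c5) = 03d5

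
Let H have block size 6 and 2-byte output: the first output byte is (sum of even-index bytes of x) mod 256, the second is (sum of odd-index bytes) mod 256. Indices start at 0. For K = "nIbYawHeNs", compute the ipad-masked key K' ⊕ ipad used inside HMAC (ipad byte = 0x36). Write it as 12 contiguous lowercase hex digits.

Key "nIbYawHeNs" = 6e 49 62 59 61 77 48 65 4e 73 is 10 bytes > B = 6, so hash it first: H(key) = c7 f1, then zero-pad to 6 bytes: K' = c7 f1 00 00 00 00.
XOR each byte with 0x36: c7⊕36=f1, f1⊕36=c7, 00⊕36=36, 00⊕36=36, 00⊕36=36, 00⊕36=36.

f1c736363636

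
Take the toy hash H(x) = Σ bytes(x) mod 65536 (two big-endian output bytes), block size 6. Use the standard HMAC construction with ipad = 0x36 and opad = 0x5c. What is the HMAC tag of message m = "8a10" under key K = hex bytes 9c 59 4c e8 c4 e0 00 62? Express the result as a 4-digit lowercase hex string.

025a

Key hex bytes 9c 59 4c e8 c4 e0 00 62 is 8 bytes > B = 6, so hash it first: H(key) = 04 2f, then zero-pad to 6 bytes: K' = 04 2f 00 00 00 00.
K' ⊕ ipad = 32 19 36 36 36 36.  K' ⊕ opad = 58 73 5c 5c 5c 5c.
Inner input = (K'⊕ipad) ∥ m = 32 19 36 36 36 36 ∥ 38 61 31 30.
Inner hash: sum = 50+25+54+54+54+54+56+97+49+48 = 541 → 02 1d.
Outer input = (K'⊕opad) ∥ inner = 58 73 5c 5c 5c 5c ∥ 02 1d.
Outer hash (tag): sum = 88+115+92+92+92+92+2+29 = 602 → 02 5a.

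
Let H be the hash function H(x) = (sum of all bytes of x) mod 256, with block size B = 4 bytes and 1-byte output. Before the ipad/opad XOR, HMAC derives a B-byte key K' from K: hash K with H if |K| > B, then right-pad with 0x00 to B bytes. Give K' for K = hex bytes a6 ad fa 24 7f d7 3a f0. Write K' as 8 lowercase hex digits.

f1000000

|K| = 8 > B = 4, so first hash the key.
H(K): sum = 166+173+250+36+127+215+58+240 = 1265; mod 256 = 241 → f1.
Zero-pad H(K) = f1 to 4 bytes: K' = f1 00 00 00.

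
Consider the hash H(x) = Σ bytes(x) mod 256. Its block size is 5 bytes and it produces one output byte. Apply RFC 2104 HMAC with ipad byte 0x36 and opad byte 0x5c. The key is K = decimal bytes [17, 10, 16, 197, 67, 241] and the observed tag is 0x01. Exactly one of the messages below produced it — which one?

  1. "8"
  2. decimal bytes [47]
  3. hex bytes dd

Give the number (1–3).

Key decimal bytes [17, 10, 16, 197, 67, 241] = 11 0a 10 c5 43 f1 is 6 bytes > B = 5, so hash it first: H(key) = 24, then zero-pad to 5 bytes: K' = 24 00 00 00 00.
K' ⊕ ipad = 12 36 36 36 36; K' ⊕ opad = 78 5c 5c 5c 5c.
m1: inner = H(12 36 36 36 36 38) = 22; tag = H(78 5c 5c 5c 5c 22) = 0a
m2: inner = H(12 36 36 36 36 2f) = 19; tag = H(78 5c 5c 5c 5c 19) = 01 ← matches
m3: inner = H(12 36 36 36 36 dd) = c7; tag = H(78 5c 5c 5c 5c c7) = af

2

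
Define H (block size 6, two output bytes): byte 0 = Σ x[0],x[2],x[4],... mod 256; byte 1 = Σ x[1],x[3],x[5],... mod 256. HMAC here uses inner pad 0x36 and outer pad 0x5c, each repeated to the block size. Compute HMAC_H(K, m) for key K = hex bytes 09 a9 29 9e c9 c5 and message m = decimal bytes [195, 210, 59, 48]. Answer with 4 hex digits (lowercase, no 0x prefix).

ba8c

Key hex bytes 09 a9 29 9e c9 c5 is exactly B = 6 bytes: K' = 09 a9 29 9e c9 c5.
K' ⊕ ipad = 3f 9f 1f a8 ff f3.  K' ⊕ opad = 55 f5 75 c2 95 99.
Inner input = (K'⊕ipad) ∥ m = 3f 9f 1f a8 ff f3 ∥ c3 d2 3b 30.
Inner hash: even-index sum = 603 mod 256 = 91; odd-index sum = 828 mod 256 = 60 → 5b 3c.
Outer input = (K'⊕opad) ∥ inner = 55 f5 75 c2 95 99 ∥ 5b 3c.
Outer hash (tag): even-index sum = 442 mod 256 = 186; odd-index sum = 652 mod 256 = 140 → ba 8c.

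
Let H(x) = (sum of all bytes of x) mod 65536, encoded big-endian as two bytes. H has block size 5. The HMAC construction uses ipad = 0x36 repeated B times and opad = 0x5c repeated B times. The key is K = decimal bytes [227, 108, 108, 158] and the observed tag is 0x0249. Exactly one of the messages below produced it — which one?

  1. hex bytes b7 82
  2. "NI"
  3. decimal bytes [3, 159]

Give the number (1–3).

3

Key decimal bytes [227, 108, 108, 158] = e3 6c 6c 9e is 4 bytes ≤ B = 5; zero-pad to 5 bytes: K' = e3 6c 6c 9e 00.
K' ⊕ ipad = d5 5a 5a a8 36; K' ⊕ opad = bf 30 30 c2 5c.
m1: inner = H(d5 5a 5a a8 36 b7 82) = 03 a0; tag = H(bf 30 30 c2 5c 03 a0) = 02e0
m2: inner = H(d5 5a 5a a8 36 4e 49) = 02 fe; tag = H(bf 30 30 c2 5c 02 fe) = 033d
m3: inner = H(d5 5a 5a a8 36 03 9f) = 03 09; tag = H(bf 30 30 c2 5c 03 09) = 0249 ← matches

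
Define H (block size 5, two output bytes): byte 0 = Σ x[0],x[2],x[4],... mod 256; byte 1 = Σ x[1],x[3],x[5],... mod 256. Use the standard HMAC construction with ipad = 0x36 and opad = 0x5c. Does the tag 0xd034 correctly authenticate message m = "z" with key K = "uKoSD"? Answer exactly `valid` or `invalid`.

Key "uKoSD" = 75 4b 6f 53 44 is exactly B = 5 bytes: K' = 75 4b 6f 53 44.
K' ⊕ ipad = 43 7d 59 65 72; K' ⊕ opad = 29 17 33 0f 18.
Inner hash: even-index sum = 270 mod 256 = 14; odd-index sum = 348 mod 256 = 92 → 0e 5c.
Outer hash (recomputed tag): even-index sum = 208 mod 256 = 208; odd-index sum = 52 mod 256 = 52 → d0 34.
Recomputed tag = d034; claimed = d034 → match.

valid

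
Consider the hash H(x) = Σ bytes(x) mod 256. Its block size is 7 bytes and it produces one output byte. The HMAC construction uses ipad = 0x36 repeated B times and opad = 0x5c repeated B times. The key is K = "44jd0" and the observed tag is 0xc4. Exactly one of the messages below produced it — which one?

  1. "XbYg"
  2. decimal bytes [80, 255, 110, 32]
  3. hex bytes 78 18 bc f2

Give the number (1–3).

3

Key "44jd0" = 34 34 6a 64 30 is 5 bytes ≤ B = 7; zero-pad to 7 bytes: K' = 34 34 6a 64 30 00 00.
K' ⊕ ipad = 02 02 5c 52 06 36 36; K' ⊕ opad = 68 68 36 38 6c 5c 5c.
m1: inner = H(02 02 5c 52 06 36 36 58 62 59 67) = 9e; tag = H(68 68 36 38 6c 5c 5c 9e) = 00
m2: inner = H(02 02 5c 52 06 36 36 50 ff 6e 20) = 01; tag = H(68 68 36 38 6c 5c 5c 01) = 63
m3: inner = H(02 02 5c 52 06 36 36 78 18 bc f2) = 62; tag = H(68 68 36 38 6c 5c 5c 62) = c4 ← matches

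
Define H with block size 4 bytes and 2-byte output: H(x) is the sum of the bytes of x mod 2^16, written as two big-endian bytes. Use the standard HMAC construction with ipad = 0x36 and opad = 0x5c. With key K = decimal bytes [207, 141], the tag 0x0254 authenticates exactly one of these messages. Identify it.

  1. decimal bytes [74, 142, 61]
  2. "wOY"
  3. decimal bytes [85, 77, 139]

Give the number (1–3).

Key decimal bytes [207, 141] = cf 8d is 2 bytes ≤ B = 4; zero-pad to 4 bytes: K' = cf 8d 00 00.
K' ⊕ ipad = f9 bb 36 36; K' ⊕ opad = 93 d1 5c 5c.
m1: inner = H(f9 bb 36 36 4a 8e 3d) = 03 35; tag = H(93 d1 5c 5c 03 35) = 0254 ← matches
m2: inner = H(f9 bb 36 36 77 4f 59) = 03 3f; tag = H(93 d1 5c 5c 03 3f) = 025e
m3: inner = H(f9 bb 36 36 55 4d 8b) = 03 4d; tag = H(93 d1 5c 5c 03 4d) = 026c

1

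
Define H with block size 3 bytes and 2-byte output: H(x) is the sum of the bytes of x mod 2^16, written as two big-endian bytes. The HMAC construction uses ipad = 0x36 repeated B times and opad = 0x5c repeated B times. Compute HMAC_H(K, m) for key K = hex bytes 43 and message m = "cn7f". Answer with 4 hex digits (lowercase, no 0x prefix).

Key hex bytes 43 is 1 byte ≤ B = 3; zero-pad to 3 bytes: K' = 43 00 00.
K' ⊕ ipad = 75 36 36.  K' ⊕ opad = 1f 5c 5c.
Inner input = (K'⊕ipad) ∥ m = 75 36 36 ∥ 63 6e 37 66.
Inner hash: sum = 117+54+54+99+110+55+102 = 591 → 02 4f.
Outer input = (K'⊕opad) ∥ inner = 1f 5c 5c ∥ 02 4f.
Outer hash (tag): sum = 31+92+92+2+79 = 296 → 01 28.

0128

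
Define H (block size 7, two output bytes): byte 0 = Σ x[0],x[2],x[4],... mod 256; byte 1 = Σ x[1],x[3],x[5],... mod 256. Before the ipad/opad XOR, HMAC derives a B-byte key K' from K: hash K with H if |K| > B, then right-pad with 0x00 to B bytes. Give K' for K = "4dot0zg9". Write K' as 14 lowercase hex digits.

3a8b0000000000

|K| = 8 > B = 7, so first hash the key.
H(K): even-index sum = 314 mod 256 = 58; odd-index sum = 395 mod 256 = 139 → 3a 8b.
Zero-pad H(K) = 3a 8b to 7 bytes: K' = 3a 8b 00 00 00 00 00.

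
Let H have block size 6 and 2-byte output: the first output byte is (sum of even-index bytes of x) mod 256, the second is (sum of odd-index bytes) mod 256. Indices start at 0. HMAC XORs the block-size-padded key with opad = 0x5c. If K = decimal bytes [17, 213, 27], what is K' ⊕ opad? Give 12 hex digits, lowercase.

4d89475c5c5c

Key decimal bytes [17, 213, 27] = 11 d5 1b is 3 bytes ≤ B = 6; zero-pad to 6 bytes: K' = 11 d5 1b 00 00 00.
XOR each byte with 0x5c: 11⊕5c=4d, d5⊕5c=89, 1b⊕5c=47, 00⊕5c=5c, 00⊕5c=5c, 00⊕5c=5c.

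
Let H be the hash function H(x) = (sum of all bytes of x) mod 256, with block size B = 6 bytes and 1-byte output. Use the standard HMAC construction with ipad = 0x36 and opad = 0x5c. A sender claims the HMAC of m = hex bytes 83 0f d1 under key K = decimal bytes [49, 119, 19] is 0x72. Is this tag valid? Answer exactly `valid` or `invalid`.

Key decimal bytes [49, 119, 19] = 31 77 13 is 3 bytes ≤ B = 6; zero-pad to 6 bytes: K' = 31 77 13 00 00 00.
K' ⊕ ipad = 07 41 25 36 36 36; K' ⊕ opad = 6d 2b 4f 5c 5c 5c.
Inner hash: sum = 7+65+37+54+54+54+131+15+209 = 626; mod 256 = 114 → 72.
Outer hash (recomputed tag): sum = 109+43+79+92+92+92+114 = 621; mod 256 = 109 → 6d.
Recomputed tag = 6d; claimed = 72 → mismatch.

invalid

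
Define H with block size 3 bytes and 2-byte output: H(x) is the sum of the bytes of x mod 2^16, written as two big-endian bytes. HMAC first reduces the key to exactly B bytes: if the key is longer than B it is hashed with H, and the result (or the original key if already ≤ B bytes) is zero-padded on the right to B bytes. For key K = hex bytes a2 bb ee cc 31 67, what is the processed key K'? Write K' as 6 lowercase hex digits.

03af00

|K| = 6 > B = 3, so first hash the key.
H(K): sum = 162+187+238+204+49+103 = 943 → 03 af.
Zero-pad H(K) = 03 af to 3 bytes: K' = 03 af 00.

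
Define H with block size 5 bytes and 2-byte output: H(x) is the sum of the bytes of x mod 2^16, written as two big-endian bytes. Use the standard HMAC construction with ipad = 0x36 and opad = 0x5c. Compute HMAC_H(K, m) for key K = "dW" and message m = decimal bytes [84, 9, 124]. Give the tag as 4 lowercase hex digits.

0187

Key "dW" = 64 57 is 2 bytes ≤ B = 5; zero-pad to 5 bytes: K' = 64 57 00 00 00.
K' ⊕ ipad = 52 61 36 36 36.  K' ⊕ opad = 38 0b 5c 5c 5c.
Inner input = (K'⊕ipad) ∥ m = 52 61 36 36 36 ∥ 54 09 7c.
Inner hash: sum = 82+97+54+54+54+84+9+124 = 558 → 02 2e.
Outer input = (K'⊕opad) ∥ inner = 38 0b 5c 5c 5c ∥ 02 2e.
Outer hash (tag): sum = 56+11+92+92+92+2+46 = 391 → 01 87.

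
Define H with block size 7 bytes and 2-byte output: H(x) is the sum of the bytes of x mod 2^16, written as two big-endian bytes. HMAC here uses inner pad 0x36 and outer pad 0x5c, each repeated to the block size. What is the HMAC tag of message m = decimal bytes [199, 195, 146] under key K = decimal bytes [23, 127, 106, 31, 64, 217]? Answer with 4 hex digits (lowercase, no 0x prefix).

028e

Key decimal bytes [23, 127, 106, 31, 64, 217] = 17 7f 6a 1f 40 d9 is 6 bytes ≤ B = 7; zero-pad to 7 bytes: K' = 17 7f 6a 1f 40 d9 00.
K' ⊕ ipad = 21 49 5c 29 76 ef 36.  K' ⊕ opad = 4b 23 36 43 1c 85 5c.
Inner input = (K'⊕ipad) ∥ m = 21 49 5c 29 76 ef 36 ∥ c7 c3 92.
Inner hash: sum = 33+73+92+41+118+239+54+199+195+146 = 1190 → 04 a6.
Outer input = (K'⊕opad) ∥ inner = 4b 23 36 43 1c 85 5c ∥ 04 a6.
Outer hash (tag): sum = 75+35+54+67+28+133+92+4+166 = 654 → 02 8e.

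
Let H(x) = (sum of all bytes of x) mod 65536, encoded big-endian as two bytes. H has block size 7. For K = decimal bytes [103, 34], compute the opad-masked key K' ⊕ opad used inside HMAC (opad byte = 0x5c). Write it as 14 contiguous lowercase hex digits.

Key decimal bytes [103, 34] = 67 22 is 2 bytes ≤ B = 7; zero-pad to 7 bytes: K' = 67 22 00 00 00 00 00.
XOR each byte with 0x5c: 67⊕5c=3b, 22⊕5c=7e, 00⊕5c=5c, 00⊕5c=5c, 00⊕5c=5c, 00⊕5c=5c, 00⊕5c=5c.

3b7e5c5c5c5c5c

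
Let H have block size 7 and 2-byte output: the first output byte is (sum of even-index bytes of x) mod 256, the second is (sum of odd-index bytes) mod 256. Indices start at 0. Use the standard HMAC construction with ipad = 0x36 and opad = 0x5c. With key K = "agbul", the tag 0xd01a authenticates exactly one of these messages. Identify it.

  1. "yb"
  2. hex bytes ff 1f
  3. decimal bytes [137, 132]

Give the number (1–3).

Key "agbul" = 61 67 62 75 6c is 5 bytes ≤ B = 7; zero-pad to 7 bytes: K' = 61 67 62 75 6c 00 00.
K' ⊕ ipad = 57 51 54 43 5a 36 36; K' ⊕ opad = 3d 3b 3e 29 30 5c 5c.
m1: inner = H(57 51 54 43 5a 36 36 79 62) = 9d 43; tag = H(3d 3b 3e 29 30 5c 5c 9d 43) = 4a5d
m2: inner = H(57 51 54 43 5a 36 36 ff 1f) = 5a c9; tag = H(3d 3b 3e 29 30 5c 5c 5a c9) = d01a ← matches
m3: inner = H(57 51 54 43 5a 36 36 89 84) = bf 53; tag = H(3d 3b 3e 29 30 5c 5c bf 53) = 5a7f

2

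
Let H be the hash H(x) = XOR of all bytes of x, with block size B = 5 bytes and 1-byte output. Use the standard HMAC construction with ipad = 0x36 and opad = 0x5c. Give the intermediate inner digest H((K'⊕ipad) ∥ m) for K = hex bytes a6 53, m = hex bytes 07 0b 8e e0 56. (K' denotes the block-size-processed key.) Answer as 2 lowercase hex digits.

Key hex bytes a6 53 is 2 bytes ≤ B = 5; zero-pad to 5 bytes: K' = a6 53 00 00 00.
K' ⊕ ipad = 90 65 36 36 36.
Inner input = 90 65 36 36 36 ∥ 07 0b 8e e0 56.
Inner hash: XOR 90⊕65⊕36⊕36⊕36⊕07⊕0b⊕8e⊕e0⊕56 = f7.

f7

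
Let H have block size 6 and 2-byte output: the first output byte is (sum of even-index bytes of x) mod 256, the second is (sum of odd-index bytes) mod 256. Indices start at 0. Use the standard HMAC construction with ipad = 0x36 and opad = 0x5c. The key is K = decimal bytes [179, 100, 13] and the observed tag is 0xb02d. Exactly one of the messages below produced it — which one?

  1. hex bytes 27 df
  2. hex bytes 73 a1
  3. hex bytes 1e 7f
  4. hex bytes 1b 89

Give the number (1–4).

3

Key decimal bytes [179, 100, 13] = b3 64 0d is 3 bytes ≤ B = 6; zero-pad to 6 bytes: K' = b3 64 0d 00 00 00.
K' ⊕ ipad = 85 52 3b 36 36 36; K' ⊕ opad = ef 38 51 5c 5c 5c.
m1: inner = H(85 52 3b 36 36 36 27 df) = 1d 9d; tag = H(ef 38 51 5c 5c 5c 1d 9d) = b98d
m2: inner = H(85 52 3b 36 36 36 73 a1) = 69 5f; tag = H(ef 38 51 5c 5c 5c 69 5f) = 054f
m3: inner = H(85 52 3b 36 36 36 1e 7f) = 14 3d; tag = H(ef 38 51 5c 5c 5c 14 3d) = b02d ← matches
m4: inner = H(85 52 3b 36 36 36 1b 89) = 11 47; tag = H(ef 38 51 5c 5c 5c 11 47) = ad37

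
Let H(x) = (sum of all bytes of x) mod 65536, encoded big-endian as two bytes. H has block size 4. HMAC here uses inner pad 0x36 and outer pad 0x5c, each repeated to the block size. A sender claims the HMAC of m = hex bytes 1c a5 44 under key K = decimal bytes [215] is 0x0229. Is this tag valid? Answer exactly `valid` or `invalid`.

Key decimal bytes [215] = d7 is 1 byte ≤ B = 4; zero-pad to 4 bytes: K' = d7 00 00 00.
K' ⊕ ipad = e1 36 36 36; K' ⊕ opad = 8b 5c 5c 5c.
Inner hash: sum = 225+54+54+54+28+165+68 = 648 → 02 88.
Outer hash (recomputed tag): sum = 139+92+92+92+2+136 = 553 → 02 29.
Recomputed tag = 0229; claimed = 0229 → match.

valid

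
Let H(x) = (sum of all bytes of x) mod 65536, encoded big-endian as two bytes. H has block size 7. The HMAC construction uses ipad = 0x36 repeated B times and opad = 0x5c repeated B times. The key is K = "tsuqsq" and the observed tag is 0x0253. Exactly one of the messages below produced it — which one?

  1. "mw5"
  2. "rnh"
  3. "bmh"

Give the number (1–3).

1

Key "tsuqsq" = 74 73 75 71 73 71 is 6 bytes ≤ B = 7; zero-pad to 7 bytes: K' = 74 73 75 71 73 71 00.
K' ⊕ ipad = 42 45 43 47 45 47 36; K' ⊕ opad = 28 2f 29 2d 2f 2d 5c.
m1: inner = H(42 45 43 47 45 47 36 6d 77 35) = 02 ec; tag = H(28 2f 29 2d 2f 2d 5c 02 ec) = 0253 ← matches
m2: inner = H(42 45 43 47 45 47 36 72 6e 68) = 03 1b; tag = H(28 2f 29 2d 2f 2d 5c 03 1b) = 0183
m3: inner = H(42 45 43 47 45 47 36 62 6d 68) = 03 0a; tag = H(28 2f 29 2d 2f 2d 5c 03 0a) = 0172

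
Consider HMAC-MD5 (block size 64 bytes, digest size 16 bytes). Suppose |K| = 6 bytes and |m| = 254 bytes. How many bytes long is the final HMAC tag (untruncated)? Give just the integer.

16

The tag is one MD5 digest: 16 bytes.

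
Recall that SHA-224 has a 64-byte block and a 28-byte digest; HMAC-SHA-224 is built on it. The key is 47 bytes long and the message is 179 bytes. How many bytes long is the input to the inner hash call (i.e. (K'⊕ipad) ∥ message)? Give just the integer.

243

Key is 47 ≤ 64 bytes, zero-padded: |K'| = 64.
Inner input = (K'⊕ipad) ∥ m → 64 + 179 = 243 bytes.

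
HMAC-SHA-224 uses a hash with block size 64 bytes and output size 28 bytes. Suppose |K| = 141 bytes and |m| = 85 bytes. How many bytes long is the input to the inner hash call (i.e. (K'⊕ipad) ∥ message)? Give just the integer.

Key is 141 > 64 bytes, so it is hashed to 28 bytes then zero-padded to 64: |K'| = 64.
Inner input = (K'⊕ipad) ∥ m → 64 + 85 = 149 bytes.

149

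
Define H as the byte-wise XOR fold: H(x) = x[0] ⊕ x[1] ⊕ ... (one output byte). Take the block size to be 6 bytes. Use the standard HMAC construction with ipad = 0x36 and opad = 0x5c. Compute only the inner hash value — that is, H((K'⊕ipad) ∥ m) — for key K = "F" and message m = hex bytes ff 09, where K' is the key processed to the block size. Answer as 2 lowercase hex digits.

Key "F" = 46 is 1 byte ≤ B = 6; zero-pad to 6 bytes: K' = 46 00 00 00 00 00.
K' ⊕ ipad = 70 36 36 36 36 36.
Inner input = 70 36 36 36 36 36 ∥ ff 09.
Inner hash: XOR 70⊕36⊕36⊕36⊕36⊕36⊕ff⊕09 = b0.

b0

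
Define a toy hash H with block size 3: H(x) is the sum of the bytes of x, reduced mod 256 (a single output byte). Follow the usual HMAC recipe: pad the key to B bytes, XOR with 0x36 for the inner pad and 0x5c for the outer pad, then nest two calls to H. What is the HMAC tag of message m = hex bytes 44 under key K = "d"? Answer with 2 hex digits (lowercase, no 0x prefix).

f2

Key "d" = 64 is 1 byte ≤ B = 3; zero-pad to 3 bytes: K' = 64 00 00.
K' ⊕ ipad = 52 36 36.  K' ⊕ opad = 38 5c 5c.
Inner input = (K'⊕ipad) ∥ m = 52 36 36 ∥ 44.
Inner hash: sum = 82+54+54+68 = 258; mod 256 = 2 → 02.
Outer input = (K'⊕opad) ∥ inner = 38 5c 5c ∥ 02.
Outer hash (tag): sum = 56+92+92+2 = 242 → f2.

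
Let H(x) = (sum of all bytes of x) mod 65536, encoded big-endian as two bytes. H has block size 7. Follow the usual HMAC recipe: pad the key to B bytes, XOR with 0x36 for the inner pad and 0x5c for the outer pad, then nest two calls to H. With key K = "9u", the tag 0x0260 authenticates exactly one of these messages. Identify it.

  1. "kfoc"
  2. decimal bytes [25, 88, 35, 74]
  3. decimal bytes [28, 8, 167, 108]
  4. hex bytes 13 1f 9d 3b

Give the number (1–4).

1

Key "9u" = 39 75 is 2 bytes ≤ B = 7; zero-pad to 7 bytes: K' = 39 75 00 00 00 00 00.
K' ⊕ ipad = 0f 43 36 36 36 36 36; K' ⊕ opad = 65 29 5c 5c 5c 5c 5c.
m1: inner = H(0f 43 36 36 36 36 36 6b 66 6f 63) = 03 03; tag = H(65 29 5c 5c 5c 5c 5c 03 03) = 0260 ← matches
m2: inner = H(0f 43 36 36 36 36 36 19 58 23 4a) = 02 3e; tag = H(65 29 5c 5c 5c 5c 5c 02 3e) = 029a
m3: inner = H(0f 43 36 36 36 36 36 1c 08 a7 6c) = 02 97; tag = H(65 29 5c 5c 5c 5c 5c 02 97) = 02f3
m4: inner = H(0f 43 36 36 36 36 36 13 1f 9d 3b) = 02 6a; tag = H(65 29 5c 5c 5c 5c 5c 02 6a) = 02c6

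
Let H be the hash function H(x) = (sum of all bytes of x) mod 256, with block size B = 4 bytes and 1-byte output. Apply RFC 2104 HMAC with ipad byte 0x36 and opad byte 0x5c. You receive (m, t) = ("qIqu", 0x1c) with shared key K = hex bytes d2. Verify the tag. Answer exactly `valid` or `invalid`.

Key hex bytes d2 is 1 byte ≤ B = 4; zero-pad to 4 bytes: K' = d2 00 00 00.
K' ⊕ ipad = e4 36 36 36; K' ⊕ opad = 8e 5c 5c 5c.
Inner hash: sum = 228+54+54+54+113+73+113+117 = 806; mod 256 = 38 → 26.
Outer hash (recomputed tag): sum = 142+92+92+92+38 = 456; mod 256 = 200 → c8.
Recomputed tag = c8; claimed = 1c → mismatch.

invalid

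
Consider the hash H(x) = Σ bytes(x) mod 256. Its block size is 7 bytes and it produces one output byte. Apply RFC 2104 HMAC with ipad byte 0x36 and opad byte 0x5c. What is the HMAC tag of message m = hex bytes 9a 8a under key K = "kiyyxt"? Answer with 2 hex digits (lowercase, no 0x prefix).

Key "kiyyxt" = 6b 69 79 79 78 74 is 6 bytes ≤ B = 7; zero-pad to 7 bytes: K' = 6b 69 79 79 78 74 00.
K' ⊕ ipad = 5d 5f 4f 4f 4e 42 36.  K' ⊕ opad = 37 35 25 25 24 28 5c.
Inner input = (K'⊕ipad) ∥ m = 5d 5f 4f 4f 4e 42 36 ∥ 9a 8a.
Inner hash: sum = 93+95+79+79+78+66+54+154+138 = 836; mod 256 = 68 → 44.
Outer input = (K'⊕opad) ∥ inner = 37 35 25 25 24 28 5c ∥ 44.
Outer hash (tag): sum = 55+53+37+37+36+40+92+68 = 418; mod 256 = 162 → a2.

a2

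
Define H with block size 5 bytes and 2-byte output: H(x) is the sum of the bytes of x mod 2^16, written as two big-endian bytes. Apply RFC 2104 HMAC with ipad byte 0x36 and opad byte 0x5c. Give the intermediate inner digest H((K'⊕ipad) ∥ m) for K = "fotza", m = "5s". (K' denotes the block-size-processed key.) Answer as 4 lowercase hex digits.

0236

Key "fotza" = 66 6f 74 7a 61 is exactly B = 5 bytes: K' = 66 6f 74 7a 61.
K' ⊕ ipad = 50 59 42 4c 57.
Inner input = 50 59 42 4c 57 ∥ 35 73.
Inner hash: sum = 80+89+66+76+87+53+115 = 566 → 02 36.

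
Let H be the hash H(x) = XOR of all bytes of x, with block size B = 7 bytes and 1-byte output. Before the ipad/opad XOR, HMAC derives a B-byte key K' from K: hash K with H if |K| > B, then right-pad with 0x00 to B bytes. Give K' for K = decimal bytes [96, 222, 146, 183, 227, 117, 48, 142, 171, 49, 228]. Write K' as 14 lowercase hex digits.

cd000000000000

|K| = 11 > B = 7, so first hash the key.
H(K): XOR 60⊕de⊕92⊕b7⊕e3⊕75⊕30⊕8e⊕ab⊕31⊕e4 = cd.
Zero-pad H(K) = cd to 7 bytes: K' = cd 00 00 00 00 00 00.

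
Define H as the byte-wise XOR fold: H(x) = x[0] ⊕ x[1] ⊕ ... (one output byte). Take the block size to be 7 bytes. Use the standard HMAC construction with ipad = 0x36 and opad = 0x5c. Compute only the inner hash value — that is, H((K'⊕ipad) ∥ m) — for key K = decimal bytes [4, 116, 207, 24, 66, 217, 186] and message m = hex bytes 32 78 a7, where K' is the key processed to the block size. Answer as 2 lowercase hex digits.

Key decimal bytes [4, 116, 207, 24, 66, 217, 186] = 04 74 cf 18 42 d9 ba is exactly B = 7 bytes: K' = 04 74 cf 18 42 d9 ba.
K' ⊕ ipad = 32 42 f9 2e 74 ef 8c.
Inner input = 32 42 f9 2e 74 ef 8c ∥ 32 78 a7.
Inner hash: XOR 32⊕42⊕f9⊕2e⊕74⊕ef⊕8c⊕32⊕78⊕a7 = 5d.

5d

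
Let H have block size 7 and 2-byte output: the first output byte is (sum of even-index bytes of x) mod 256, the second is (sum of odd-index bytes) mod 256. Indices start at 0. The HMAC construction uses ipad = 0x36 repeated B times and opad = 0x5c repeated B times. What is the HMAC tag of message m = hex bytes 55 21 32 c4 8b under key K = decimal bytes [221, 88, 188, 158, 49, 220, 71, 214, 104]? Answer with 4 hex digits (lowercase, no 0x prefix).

Key decimal bytes [221, 88, 188, 158, 49, 220, 71, 214, 104] = dd 58 bc 9e 31 dc 47 d6 68 is 9 bytes > B = 7, so hash it first: H(key) = 79 a8, then zero-pad to 7 bytes: K' = 79 a8 00 00 00 00 00.
K' ⊕ ipad = 4f 9e 36 36 36 36 36.  K' ⊕ opad = 25 f4 5c 5c 5c 5c 5c.
Inner input = (K'⊕ipad) ∥ m = 4f 9e 36 36 36 36 36 ∥ 55 21 32 c4 8b.
Inner hash: even-index sum = 470 mod 256 = 214; odd-index sum = 540 mod 256 = 28 → d6 1c.
Outer input = (K'⊕opad) ∥ inner = 25 f4 5c 5c 5c 5c 5c ∥ d6 1c.
Outer hash (tag): even-index sum = 341 mod 256 = 85; odd-index sum = 642 mod 256 = 130 → 55 82.

5582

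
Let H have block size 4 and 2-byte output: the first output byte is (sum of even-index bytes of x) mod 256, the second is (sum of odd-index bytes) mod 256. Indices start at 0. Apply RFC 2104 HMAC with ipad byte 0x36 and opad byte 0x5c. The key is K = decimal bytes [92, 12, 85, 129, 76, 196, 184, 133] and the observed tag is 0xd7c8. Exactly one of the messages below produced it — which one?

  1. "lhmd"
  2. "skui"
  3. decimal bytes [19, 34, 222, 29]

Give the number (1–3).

Key decimal bytes [92, 12, 85, 129, 76, 196, 184, 133] = 5c 0c 55 81 4c c4 b8 85 is 8 bytes > B = 4, so hash it first: H(key) = b5 d6, then zero-pad to 4 bytes: K' = b5 d6 00 00.
K' ⊕ ipad = 83 e0 36 36; K' ⊕ opad = e9 8a 5c 5c.
m1: inner = H(83 e0 36 36 6c 68 6d 64) = 92 e2; tag = H(e9 8a 5c 5c 92 e2) = d7c8 ← matches
m2: inner = H(83 e0 36 36 73 6b 75 69) = a1 ea; tag = H(e9 8a 5c 5c a1 ea) = e6d0
m3: inner = H(83 e0 36 36 13 22 de 1d) = aa 55; tag = H(e9 8a 5c 5c aa 55) = ef3b

1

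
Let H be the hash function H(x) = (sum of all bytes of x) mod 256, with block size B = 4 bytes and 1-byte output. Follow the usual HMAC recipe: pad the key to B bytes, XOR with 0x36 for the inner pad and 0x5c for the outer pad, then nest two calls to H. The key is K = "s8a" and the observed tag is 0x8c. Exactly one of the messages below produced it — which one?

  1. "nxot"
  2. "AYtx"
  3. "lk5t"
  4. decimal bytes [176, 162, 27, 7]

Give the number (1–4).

3

Key "s8a" = 73 38 61 is 3 bytes ≤ B = 4; zero-pad to 4 bytes: K' = 73 38 61 00.
K' ⊕ ipad = 45 0e 57 36; K' ⊕ opad = 2f 64 3d 5c.
m1: inner = H(45 0e 57 36 6e 78 6f 74) = a9; tag = H(2f 64 3d 5c a9) = d5
m2: inner = H(45 0e 57 36 41 59 74 78) = 66; tag = H(2f 64 3d 5c 66) = 92
m3: inner = H(45 0e 57 36 6c 6b 35 74) = 60; tag = H(2f 64 3d 5c 60) = 8c ← matches
m4: inner = H(45 0e 57 36 b0 a2 1b 07) = 54; tag = H(2f 64 3d 5c 54) = 80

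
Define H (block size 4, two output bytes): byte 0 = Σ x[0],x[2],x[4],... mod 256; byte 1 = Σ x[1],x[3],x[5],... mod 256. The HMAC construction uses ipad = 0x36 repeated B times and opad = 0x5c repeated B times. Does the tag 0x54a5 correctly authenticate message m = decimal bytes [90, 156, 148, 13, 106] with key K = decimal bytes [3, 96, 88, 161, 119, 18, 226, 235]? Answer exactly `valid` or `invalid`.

Key decimal bytes [3, 96, 88, 161, 119, 18, 226, 235] = 03 60 58 a1 77 12 e2 eb is 8 bytes > B = 4, so hash it first: H(key) = b4 fe, then zero-pad to 4 bytes: K' = b4 fe 00 00.
K' ⊕ ipad = 82 c8 36 36; K' ⊕ opad = e8 a2 5c 5c.
Inner hash: even-index sum = 528 mod 256 = 16; odd-index sum = 423 mod 256 = 167 → 10 a7.
Outer hash (recomputed tag): even-index sum = 340 mod 256 = 84; odd-index sum = 421 mod 256 = 165 → 54 a5.
Recomputed tag = 54a5; claimed = 54a5 → match.

valid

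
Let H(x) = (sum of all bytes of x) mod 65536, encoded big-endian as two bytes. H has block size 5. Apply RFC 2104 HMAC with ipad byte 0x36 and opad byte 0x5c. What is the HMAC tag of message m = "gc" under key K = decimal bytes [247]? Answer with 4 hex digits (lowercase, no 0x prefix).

0280

Key decimal bytes [247] = f7 is 1 byte ≤ B = 5; zero-pad to 5 bytes: K' = f7 00 00 00 00.
K' ⊕ ipad = c1 36 36 36 36.  K' ⊕ opad = ab 5c 5c 5c 5c.
Inner input = (K'⊕ipad) ∥ m = c1 36 36 36 36 ∥ 67 63.
Inner hash: sum = 193+54+54+54+54+103+99 = 611 → 02 63.
Outer input = (K'⊕opad) ∥ inner = ab 5c 5c 5c 5c ∥ 02 63.
Outer hash (tag): sum = 171+92+92+92+92+2+99 = 640 → 02 80.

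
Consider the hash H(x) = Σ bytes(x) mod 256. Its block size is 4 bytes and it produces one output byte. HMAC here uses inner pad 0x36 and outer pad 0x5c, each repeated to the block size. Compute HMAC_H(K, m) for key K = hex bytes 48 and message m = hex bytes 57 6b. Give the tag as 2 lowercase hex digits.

0a

Key hex bytes 48 is 1 byte ≤ B = 4; zero-pad to 4 bytes: K' = 48 00 00 00.
K' ⊕ ipad = 7e 36 36 36.  K' ⊕ opad = 14 5c 5c 5c.
Inner input = (K'⊕ipad) ∥ m = 7e 36 36 36 ∥ 57 6b.
Inner hash: sum = 126+54+54+54+87+107 = 482; mod 256 = 226 → e2.
Outer input = (K'⊕opad) ∥ inner = 14 5c 5c 5c ∥ e2.
Outer hash (tag): sum = 20+92+92+92+226 = 522; mod 256 = 10 → 0a.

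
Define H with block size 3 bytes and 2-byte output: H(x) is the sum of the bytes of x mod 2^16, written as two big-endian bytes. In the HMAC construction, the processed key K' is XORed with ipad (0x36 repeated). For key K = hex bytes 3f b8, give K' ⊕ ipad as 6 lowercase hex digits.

Key hex bytes 3f b8 is 2 bytes ≤ B = 3; zero-pad to 3 bytes: K' = 3f b8 00.
XOR each byte with 0x36: 3f⊕36=09, b8⊕36=8e, 00⊕36=36.

098e36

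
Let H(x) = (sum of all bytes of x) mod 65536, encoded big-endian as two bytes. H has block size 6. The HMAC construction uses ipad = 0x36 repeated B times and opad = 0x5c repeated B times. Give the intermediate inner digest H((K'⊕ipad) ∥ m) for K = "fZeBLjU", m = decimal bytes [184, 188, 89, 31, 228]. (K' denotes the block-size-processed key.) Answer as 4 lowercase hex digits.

0420

Key "fZeBLjU" = 66 5a 65 42 4c 6a 55 is 7 bytes > B = 6, so hash it first: H(key) = 02 72, then zero-pad to 6 bytes: K' = 02 72 00 00 00 00.
K' ⊕ ipad = 34 44 36 36 36 36.
Inner input = 34 44 36 36 36 36 ∥ b8 bc 59 1f e4.
Inner hash: sum = 52+68+54+54+54+54+184+188+89+31+228 = 1056 → 04 20.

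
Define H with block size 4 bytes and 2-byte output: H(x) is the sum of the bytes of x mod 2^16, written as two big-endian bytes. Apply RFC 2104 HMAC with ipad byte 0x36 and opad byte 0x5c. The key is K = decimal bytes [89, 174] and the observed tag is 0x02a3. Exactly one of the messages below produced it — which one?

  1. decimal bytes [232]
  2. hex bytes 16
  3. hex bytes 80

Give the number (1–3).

Key decimal bytes [89, 174] = 59 ae is 2 bytes ≤ B = 4; zero-pad to 4 bytes: K' = 59 ae 00 00.
K' ⊕ ipad = 6f 98 36 36; K' ⊕ opad = 05 f2 5c 5c.
m1: inner = H(6f 98 36 36 e8) = 02 5b; tag = H(05 f2 5c 5c 02 5b) = 020c
m2: inner = H(6f 98 36 36 16) = 01 89; tag = H(05 f2 5c 5c 01 89) = 0239
m3: inner = H(6f 98 36 36 80) = 01 f3; tag = H(05 f2 5c 5c 01 f3) = 02a3 ← matches

3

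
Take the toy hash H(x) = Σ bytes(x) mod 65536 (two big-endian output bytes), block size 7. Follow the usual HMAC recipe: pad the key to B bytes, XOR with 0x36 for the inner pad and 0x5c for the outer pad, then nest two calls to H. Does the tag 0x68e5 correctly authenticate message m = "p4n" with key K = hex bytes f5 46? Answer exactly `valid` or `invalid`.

Key hex bytes f5 46 is 2 bytes ≤ B = 7; zero-pad to 7 bytes: K' = f5 46 00 00 00 00 00.
K' ⊕ ipad = c3 70 36 36 36 36 36; K' ⊕ opad = a9 1a 5c 5c 5c 5c 5c.
Inner hash: sum = 195+112+54+54+54+54+54+112+52+110 = 851 → 03 53.
Outer hash (recomputed tag): sum = 169+26+92+92+92+92+92+3+83 = 741 → 02 e5.
Recomputed tag = 02e5; claimed = 68e5 → mismatch.

invalid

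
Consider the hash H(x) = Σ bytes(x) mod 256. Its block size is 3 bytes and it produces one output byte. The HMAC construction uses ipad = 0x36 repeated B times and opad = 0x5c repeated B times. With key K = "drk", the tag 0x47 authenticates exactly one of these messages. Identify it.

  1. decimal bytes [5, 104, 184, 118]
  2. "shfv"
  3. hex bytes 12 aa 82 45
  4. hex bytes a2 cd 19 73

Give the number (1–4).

Key "drk" = 64 72 6b is exactly B = 3 bytes: K' = 64 72 6b.
K' ⊕ ipad = 52 44 5d; K' ⊕ opad = 38 2e 37.
m1: inner = H(52 44 5d 05 68 b8 76) = 8e; tag = H(38 2e 37 8e) = 2b
m2: inner = H(52 44 5d 73 68 66 76) = aa; tag = H(38 2e 37 aa) = 47 ← matches
m3: inner = H(52 44 5d 12 aa 82 45) = 76; tag = H(38 2e 37 76) = 13
m4: inner = H(52 44 5d a2 cd 19 73) = ee; tag = H(38 2e 37 ee) = 8b

2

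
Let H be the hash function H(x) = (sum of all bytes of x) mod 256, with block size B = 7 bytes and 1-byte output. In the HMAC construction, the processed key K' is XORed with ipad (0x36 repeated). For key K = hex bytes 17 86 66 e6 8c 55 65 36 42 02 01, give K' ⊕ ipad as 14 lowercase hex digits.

Key hex bytes 17 86 66 e6 8c 55 65 36 42 02 01 is 11 bytes > B = 7, so hash it first: H(key) = aa, then zero-pad to 7 bytes: K' = aa 00 00 00 00 00 00.
XOR each byte with 0x36: aa⊕36=9c, 00⊕36=36, 00⊕36=36, 00⊕36=36, 00⊕36=36, 00⊕36=36, 00⊕36=36.

9c363636363636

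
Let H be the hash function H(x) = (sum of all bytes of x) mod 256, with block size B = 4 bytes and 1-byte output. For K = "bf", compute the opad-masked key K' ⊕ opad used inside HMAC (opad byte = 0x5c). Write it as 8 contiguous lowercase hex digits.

3e3a5c5c

Key "bf" = 62 66 is 2 bytes ≤ B = 4; zero-pad to 4 bytes: K' = 62 66 00 00.
XOR each byte with 0x5c: 62⊕5c=3e, 66⊕5c=3a, 00⊕5c=5c, 00⊕5c=5c.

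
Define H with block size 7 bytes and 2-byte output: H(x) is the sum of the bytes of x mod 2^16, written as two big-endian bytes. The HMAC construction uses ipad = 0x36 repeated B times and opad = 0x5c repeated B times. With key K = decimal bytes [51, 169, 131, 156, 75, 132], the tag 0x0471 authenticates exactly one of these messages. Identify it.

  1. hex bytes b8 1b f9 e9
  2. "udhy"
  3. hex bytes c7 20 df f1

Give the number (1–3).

1

Key decimal bytes [51, 169, 131, 156, 75, 132] = 33 a9 83 9c 4b 84 is 6 bytes ≤ B = 7; zero-pad to 7 bytes: K' = 33 a9 83 9c 4b 84 00.
K' ⊕ ipad = 05 9f b5 aa 7d b2 36; K' ⊕ opad = 6f f5 df c0 17 d8 5c.
m1: inner = H(05 9f b5 aa 7d b2 36 b8 1b f9 e9) = 06 1d; tag = H(6f f5 df c0 17 d8 5c 06 1d) = 0471 ← matches
m2: inner = H(05 9f b5 aa 7d b2 36 75 64 68 79) = 05 22; tag = H(6f f5 df c0 17 d8 5c 05 22) = 0475
m3: inner = H(05 9f b5 aa 7d b2 36 c7 20 df f1) = 06 1f; tag = H(6f f5 df c0 17 d8 5c 06 1f) = 0473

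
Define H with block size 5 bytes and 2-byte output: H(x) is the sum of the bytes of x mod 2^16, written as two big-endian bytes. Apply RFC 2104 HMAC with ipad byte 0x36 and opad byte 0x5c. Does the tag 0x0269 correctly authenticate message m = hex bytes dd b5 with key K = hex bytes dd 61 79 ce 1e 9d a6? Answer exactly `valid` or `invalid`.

Key hex bytes dd 61 79 ce 1e 9d a6 is 7 bytes > B = 5, so hash it first: H(key) = 03 e6, then zero-pad to 5 bytes: K' = 03 e6 00 00 00.
K' ⊕ ipad = 35 d0 36 36 36; K' ⊕ opad = 5f ba 5c 5c 5c.
Inner hash: sum = 53+208+54+54+54+221+181 = 825 → 03 39.
Outer hash (recomputed tag): sum = 95+186+92+92+92+3+57 = 617 → 02 69.
Recomputed tag = 0269; claimed = 0269 → match.

valid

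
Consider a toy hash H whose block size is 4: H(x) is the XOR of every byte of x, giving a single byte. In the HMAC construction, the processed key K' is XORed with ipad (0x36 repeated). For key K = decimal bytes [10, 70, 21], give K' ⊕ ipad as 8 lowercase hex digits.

3c702336

Key decimal bytes [10, 70, 21] = 0a 46 15 is 3 bytes ≤ B = 4; zero-pad to 4 bytes: K' = 0a 46 15 00.
XOR each byte with 0x36: 0a⊕36=3c, 46⊕36=70, 15⊕36=23, 00⊕36=36.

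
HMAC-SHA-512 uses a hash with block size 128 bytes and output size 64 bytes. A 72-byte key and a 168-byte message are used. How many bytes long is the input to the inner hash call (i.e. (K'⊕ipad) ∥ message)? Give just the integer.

296

Key is 72 ≤ 128 bytes, zero-padded: |K'| = 128.
Inner input = (K'⊕ipad) ∥ m → 128 + 168 = 296 bytes.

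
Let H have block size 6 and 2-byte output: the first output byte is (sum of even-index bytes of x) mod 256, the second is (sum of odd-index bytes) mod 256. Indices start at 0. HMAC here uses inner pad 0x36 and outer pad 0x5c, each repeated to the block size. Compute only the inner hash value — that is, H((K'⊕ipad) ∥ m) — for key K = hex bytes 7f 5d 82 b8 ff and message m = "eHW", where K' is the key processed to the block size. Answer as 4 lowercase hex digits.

Key hex bytes 7f 5d 82 b8 ff is 5 bytes ≤ B = 6; zero-pad to 6 bytes: K' = 7f 5d 82 b8 ff 00.
K' ⊕ ipad = 49 6b b4 8e c9 36.
Inner input = 49 6b b4 8e c9 36 ∥ 65 48 57.
Inner hash: even-index sum = 642 mod 256 = 130; odd-index sum = 375 mod 256 = 119 → 82 77.

8277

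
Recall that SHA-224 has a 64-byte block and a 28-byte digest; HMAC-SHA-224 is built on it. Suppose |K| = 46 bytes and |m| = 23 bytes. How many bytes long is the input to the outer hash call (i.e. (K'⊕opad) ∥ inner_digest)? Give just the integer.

92

Key is 46 ≤ 64 bytes, zero-padded: |K'| = 64.
Outer input = (K'⊕opad) ∥ H(inner) → 64 + 28 = 92 bytes.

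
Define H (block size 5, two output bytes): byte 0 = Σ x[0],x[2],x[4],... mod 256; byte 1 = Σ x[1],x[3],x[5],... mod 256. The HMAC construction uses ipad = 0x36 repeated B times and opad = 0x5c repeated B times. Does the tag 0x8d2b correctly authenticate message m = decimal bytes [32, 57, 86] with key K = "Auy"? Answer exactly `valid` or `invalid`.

Key "Auy" = 41 75 79 is 3 bytes ≤ B = 5; zero-pad to 5 bytes: K' = 41 75 79 00 00.
K' ⊕ ipad = 77 43 4f 36 36; K' ⊕ opad = 1d 29 25 5c 5c.
Inner hash: even-index sum = 309 mod 256 = 53; odd-index sum = 239 mod 256 = 239 → 35 ef.
Outer hash (recomputed tag): even-index sum = 397 mod 256 = 141; odd-index sum = 186 mod 256 = 186 → 8d ba.
Recomputed tag = 8dba; claimed = 8d2b → mismatch.

invalid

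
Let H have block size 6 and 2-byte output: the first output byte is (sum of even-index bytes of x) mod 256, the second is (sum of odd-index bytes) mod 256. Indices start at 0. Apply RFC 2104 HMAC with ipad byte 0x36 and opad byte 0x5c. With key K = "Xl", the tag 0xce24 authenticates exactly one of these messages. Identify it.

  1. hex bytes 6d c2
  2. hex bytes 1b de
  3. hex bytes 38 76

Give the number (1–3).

3

Key "Xl" = 58 6c is 2 bytes ≤ B = 6; zero-pad to 6 bytes: K' = 58 6c 00 00 00 00.
K' ⊕ ipad = 6e 5a 36 36 36 36; K' ⊕ opad = 04 30 5c 5c 5c 5c.
m1: inner = H(6e 5a 36 36 36 36 6d c2) = 47 88; tag = H(04 30 5c 5c 5c 5c 47 88) = 0370
m2: inner = H(6e 5a 36 36 36 36 1b de) = f5 a4; tag = H(04 30 5c 5c 5c 5c f5 a4) = b18c
m3: inner = H(6e 5a 36 36 36 36 38 76) = 12 3c; tag = H(04 30 5c 5c 5c 5c 12 3c) = ce24 ← matches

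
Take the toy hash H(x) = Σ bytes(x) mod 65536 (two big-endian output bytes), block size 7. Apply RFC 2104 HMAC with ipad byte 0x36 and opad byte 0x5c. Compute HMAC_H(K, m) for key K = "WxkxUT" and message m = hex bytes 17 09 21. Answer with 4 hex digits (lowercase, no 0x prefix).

Key "WxkxUT" = 57 78 6b 78 55 54 is 6 bytes ≤ B = 7; zero-pad to 7 bytes: K' = 57 78 6b 78 55 54 00.
K' ⊕ ipad = 61 4e 5d 4e 63 62 36.  K' ⊕ opad = 0b 24 37 24 09 08 5c.
Inner input = (K'⊕ipad) ∥ m = 61 4e 5d 4e 63 62 36 ∥ 17 09 21.
Inner hash: sum = 97+78+93+78+99+98+54+23+9+33 = 662 → 02 96.
Outer input = (K'⊕opad) ∥ inner = 0b 24 37 24 09 08 5c ∥ 02 96.
Outer hash (tag): sum = 11+36+55+36+9+8+92+2+150 = 399 → 01 8f.

018f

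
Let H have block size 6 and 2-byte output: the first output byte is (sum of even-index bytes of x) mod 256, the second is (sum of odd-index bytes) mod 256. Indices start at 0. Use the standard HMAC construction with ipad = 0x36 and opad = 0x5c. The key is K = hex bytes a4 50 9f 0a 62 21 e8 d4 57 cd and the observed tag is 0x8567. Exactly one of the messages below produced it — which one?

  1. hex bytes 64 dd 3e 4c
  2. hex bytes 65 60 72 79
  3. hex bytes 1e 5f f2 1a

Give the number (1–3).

2

Key hex bytes a4 50 9f 0a 62 21 e8 d4 57 cd is 10 bytes > B = 6, so hash it first: H(key) = e4 1c, then zero-pad to 6 bytes: K' = e4 1c 00 00 00 00.
K' ⊕ ipad = d2 2a 36 36 36 36; K' ⊕ opad = b8 40 5c 5c 5c 5c.
m1: inner = H(d2 2a 36 36 36 36 64 dd 3e 4c) = e0 bf; tag = H(b8 40 5c 5c 5c 5c e0 bf) = 50b7
m2: inner = H(d2 2a 36 36 36 36 65 60 72 79) = 15 6f; tag = H(b8 40 5c 5c 5c 5c 15 6f) = 8567 ← matches
m3: inner = H(d2 2a 36 36 36 36 1e 5f f2 1a) = 4e 0f; tag = H(b8 40 5c 5c 5c 5c 4e 0f) = be07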